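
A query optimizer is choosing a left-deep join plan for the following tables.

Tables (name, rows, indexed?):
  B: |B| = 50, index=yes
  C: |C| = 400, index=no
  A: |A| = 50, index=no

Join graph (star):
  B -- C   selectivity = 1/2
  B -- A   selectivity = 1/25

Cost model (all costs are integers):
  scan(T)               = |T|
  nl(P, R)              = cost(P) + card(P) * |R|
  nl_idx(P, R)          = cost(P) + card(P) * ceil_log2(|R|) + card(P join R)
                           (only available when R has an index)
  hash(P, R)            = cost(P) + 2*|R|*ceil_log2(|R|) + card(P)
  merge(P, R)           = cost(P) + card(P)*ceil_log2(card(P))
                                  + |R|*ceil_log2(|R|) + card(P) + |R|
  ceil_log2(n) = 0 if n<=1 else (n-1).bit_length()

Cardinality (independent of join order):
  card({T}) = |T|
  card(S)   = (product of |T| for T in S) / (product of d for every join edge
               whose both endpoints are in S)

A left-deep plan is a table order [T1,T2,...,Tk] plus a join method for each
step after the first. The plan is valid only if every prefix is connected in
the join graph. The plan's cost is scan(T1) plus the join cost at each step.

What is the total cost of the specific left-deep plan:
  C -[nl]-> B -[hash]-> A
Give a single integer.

31000

step 1: scan C: cost=400, card=400
step 2: join B via nl
    card(P join B) = 400*50/(2) = 10000
    cost = 400 + 400*50 = 20400
step 3: join A via hash
    card(P join A) = 10000*50/(25) = 20000
    cost = 20400 + 2*50*6 + 10000 = 31000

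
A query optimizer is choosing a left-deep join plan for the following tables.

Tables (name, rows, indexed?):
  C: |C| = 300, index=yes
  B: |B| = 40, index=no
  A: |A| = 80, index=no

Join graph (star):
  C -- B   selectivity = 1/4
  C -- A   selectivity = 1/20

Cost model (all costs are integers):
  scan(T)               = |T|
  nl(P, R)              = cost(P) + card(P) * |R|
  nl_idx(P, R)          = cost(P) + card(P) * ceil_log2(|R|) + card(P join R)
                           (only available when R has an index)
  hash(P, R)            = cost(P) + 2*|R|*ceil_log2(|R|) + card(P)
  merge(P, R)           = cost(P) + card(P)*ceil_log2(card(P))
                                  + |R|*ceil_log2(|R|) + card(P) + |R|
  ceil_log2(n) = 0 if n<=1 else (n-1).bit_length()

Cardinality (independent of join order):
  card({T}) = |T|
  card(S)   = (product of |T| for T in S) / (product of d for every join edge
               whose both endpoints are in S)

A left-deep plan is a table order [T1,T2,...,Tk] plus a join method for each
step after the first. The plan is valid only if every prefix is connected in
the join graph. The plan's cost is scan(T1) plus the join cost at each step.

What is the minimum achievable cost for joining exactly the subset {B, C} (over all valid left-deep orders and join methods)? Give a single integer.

1080

Selinger DP over subsets of {B,C}:
  {C}: scan cost=300, card=300
  {B}: scan cost=40, card=40
  {BC}: card=3000; try (B,hash)→1080, (C,merge)→3320, (C,nl_idx)→3400, (B,merge)→3580, (C,hash)→5480, (C,nl)→12040 …(+1); best=1080 via (B,hash)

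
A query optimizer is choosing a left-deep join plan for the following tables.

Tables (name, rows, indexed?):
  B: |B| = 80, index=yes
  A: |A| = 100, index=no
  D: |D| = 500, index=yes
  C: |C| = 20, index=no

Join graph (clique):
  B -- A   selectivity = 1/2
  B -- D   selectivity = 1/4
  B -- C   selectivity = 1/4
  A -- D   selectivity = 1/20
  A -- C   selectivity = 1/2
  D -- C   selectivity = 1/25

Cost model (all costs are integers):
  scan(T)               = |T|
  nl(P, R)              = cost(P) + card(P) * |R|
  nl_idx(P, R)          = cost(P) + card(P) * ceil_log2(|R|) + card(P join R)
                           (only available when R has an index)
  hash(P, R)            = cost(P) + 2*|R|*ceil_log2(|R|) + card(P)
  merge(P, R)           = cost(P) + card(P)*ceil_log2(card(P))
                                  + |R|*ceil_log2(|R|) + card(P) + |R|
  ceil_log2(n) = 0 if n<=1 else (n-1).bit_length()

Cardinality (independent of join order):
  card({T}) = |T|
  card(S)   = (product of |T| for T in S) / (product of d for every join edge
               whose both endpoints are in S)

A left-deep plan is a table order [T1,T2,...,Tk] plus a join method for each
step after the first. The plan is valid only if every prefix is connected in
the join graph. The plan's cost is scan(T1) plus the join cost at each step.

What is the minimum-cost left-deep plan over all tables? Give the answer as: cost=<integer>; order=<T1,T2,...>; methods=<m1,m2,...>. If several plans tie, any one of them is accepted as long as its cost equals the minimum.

cost=4520; order=C,D,A,B; methods=nl_idx,hash,hash

Selinger DP (subsets sized 1..n):
  {B}: scan cost=80, card=80
  {A}: scan cost=100, card=100
  {D}: scan cost=500, card=500
  {C}: scan cost=20, card=20
  {AB}: card=4000; try (B,hash)→1320, (A,merge)→1520, (B,merge)→1540, (A,hash)→1560, (B,nl_idx)→4800, (A,nl)→8080 …(+1); best=1320 via (B,hash)
  {BD}: card=10000; try (B,hash)→2120, (D,merge)→5720, (B,merge)→6140, (D,hash)→9160, (D,nl_idx)→10800, (B,nl_idx)→14000 …(+2); best=2120 via (B,hash)
  {BC}: card=400; try (C,hash)→360, (B,nl_idx)→560, (B,merge)→780, (C,merge)→840, (B,hash)→1160, (B,nl)→1620 …(+1); best=360 via (C,hash)
  {AD}: card=2500; try (A,hash)→2400, (D,nl_idx)→3500, (D,merge)→5900, (A,merge)→6300, (D,hash)→9200, (D,nl)→50100 …(+1); best=2400 via (A,hash)
  {AC}: card=1000; try (C,hash)→400, (A,merge)→940, (C,merge)→1020, (A,hash)→1440, (A,nl)→2020, (C,nl)→2100; best=400 via (C,hash)
  {CD}: card=400; try (D,nl_idx)→600, (C,hash)→1200, (D,merge)→5140, (C,merge)→5620, (D,hash)→9040, (D,nl)→10020 …(+1); best=600 via (D,nl_idx)
  {ABD}: card=25000; try (B,hash)→6020, (A,hash)→13520, (D,hash)→14320, (B,merge)→35540, (B,nl_idx)→44900, (D,merge)→58320 …(+5); best=6020 via (B,hash)
  {ABC}: card=10000; try (A,hash)→2160, (B,hash)→2520, (A,merge)→5160, (C,hash)→5520, (B,merge)→12040, (B,nl_idx)→17400 …(+4); best=2160 via (A,hash)
  {BCD}: card=2000; try (B,hash)→2120, (B,merge)→5240, (B,nl_idx)→5400, (D,nl_idx)→5960, (D,merge)→9360, (D,hash)→9760 …(+5); best=2120 via (B,hash)
  {ACD}: card=1000; try (A,hash)→2400, (C,hash)→5100, (A,merge)→5400, (D,hash)→10400, (D,nl_idx)→10400, (D,merge)→16400 …(+4); best=2400 via (A,hash)
  {ABCD}: card=2500; try (B,hash)→4520, (A,hash)→5520, (B,nl_idx)→11900, (B,merge)→14040, (D,hash)→21160, (A,merge)→26920 …(+8); best=4520 via (B,hash)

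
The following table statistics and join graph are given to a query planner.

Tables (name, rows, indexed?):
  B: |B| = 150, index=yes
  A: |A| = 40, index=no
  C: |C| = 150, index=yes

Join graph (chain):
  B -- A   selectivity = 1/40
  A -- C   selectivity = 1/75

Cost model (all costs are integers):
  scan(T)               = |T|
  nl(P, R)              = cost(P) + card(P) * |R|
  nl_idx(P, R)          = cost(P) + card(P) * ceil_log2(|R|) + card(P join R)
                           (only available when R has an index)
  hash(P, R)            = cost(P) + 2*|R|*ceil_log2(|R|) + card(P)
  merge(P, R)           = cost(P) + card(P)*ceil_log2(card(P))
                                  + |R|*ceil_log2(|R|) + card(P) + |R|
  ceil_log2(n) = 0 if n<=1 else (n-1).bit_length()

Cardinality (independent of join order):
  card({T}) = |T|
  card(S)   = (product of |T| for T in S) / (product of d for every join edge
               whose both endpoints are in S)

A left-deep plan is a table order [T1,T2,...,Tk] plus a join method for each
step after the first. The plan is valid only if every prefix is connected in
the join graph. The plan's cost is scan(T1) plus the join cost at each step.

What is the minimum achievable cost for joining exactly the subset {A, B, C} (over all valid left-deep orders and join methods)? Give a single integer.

Selinger DP over subsets of {A,B,C}:
  {B}: scan cost=150, card=150
  {A}: scan cost=40, card=40
  {C}: scan cost=150, card=150
  {AB}: card=150; try (B,nl_idx)→510, (A,hash)→780, (B,merge)→1670, (A,merge)→1780, (B,hash)→2480, (B,nl)→6040 …(+1); best=510 via (B,nl_idx)
  {AC}: card=80; try (C,nl_idx)→440, (A,hash)→780, (C,merge)→1670, (A,merge)→1780, (C,hash)→2480, (C,nl)→6040 …(+1); best=440 via (C,nl_idx)
  {ABC}: card=300; try (B,nl_idx)→1380, (C,nl_idx)→2010, (B,merge)→2430, (B,hash)→2920, (C,hash)→3060, (C,merge)→3210 …(+2); best=1380 via (B,nl_idx)

1380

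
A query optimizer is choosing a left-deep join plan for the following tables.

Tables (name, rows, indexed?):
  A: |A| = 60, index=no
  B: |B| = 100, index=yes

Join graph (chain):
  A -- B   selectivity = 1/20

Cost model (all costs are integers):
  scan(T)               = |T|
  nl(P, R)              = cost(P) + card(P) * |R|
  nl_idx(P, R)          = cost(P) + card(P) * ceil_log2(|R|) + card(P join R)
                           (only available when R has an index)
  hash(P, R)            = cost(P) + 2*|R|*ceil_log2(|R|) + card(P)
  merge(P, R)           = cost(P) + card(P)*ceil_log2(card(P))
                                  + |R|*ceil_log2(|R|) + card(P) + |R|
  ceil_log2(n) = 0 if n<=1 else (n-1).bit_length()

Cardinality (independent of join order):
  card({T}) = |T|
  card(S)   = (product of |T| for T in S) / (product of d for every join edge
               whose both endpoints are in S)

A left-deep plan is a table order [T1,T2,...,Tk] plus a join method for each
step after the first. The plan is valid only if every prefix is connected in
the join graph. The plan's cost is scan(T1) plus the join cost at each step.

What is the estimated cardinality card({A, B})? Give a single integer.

300

Tables in S: A(60), B(100)
Edges inside S: A-B(d=20)
numerator = 60 * 100 = 6000
denominator = 20 = 20
card(S) = 6000 / 20 = 300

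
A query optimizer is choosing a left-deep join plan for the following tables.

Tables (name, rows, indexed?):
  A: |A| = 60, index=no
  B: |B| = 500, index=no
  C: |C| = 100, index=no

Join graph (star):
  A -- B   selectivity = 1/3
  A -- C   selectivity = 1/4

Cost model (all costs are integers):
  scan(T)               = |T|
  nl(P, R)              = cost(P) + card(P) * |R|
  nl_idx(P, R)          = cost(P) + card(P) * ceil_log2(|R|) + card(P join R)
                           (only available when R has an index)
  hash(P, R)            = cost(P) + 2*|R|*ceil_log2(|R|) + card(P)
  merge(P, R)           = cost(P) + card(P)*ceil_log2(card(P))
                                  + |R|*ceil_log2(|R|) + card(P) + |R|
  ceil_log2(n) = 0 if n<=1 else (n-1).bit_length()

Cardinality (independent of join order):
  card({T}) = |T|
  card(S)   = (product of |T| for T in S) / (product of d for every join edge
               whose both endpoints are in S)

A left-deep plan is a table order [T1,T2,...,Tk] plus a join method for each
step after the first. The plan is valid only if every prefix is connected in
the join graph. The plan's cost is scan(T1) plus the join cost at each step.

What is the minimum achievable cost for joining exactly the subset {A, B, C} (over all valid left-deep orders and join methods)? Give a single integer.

11420

Selinger DP over subsets of {A,B,C}:
  {A}: scan cost=60, card=60
  {B}: scan cost=500, card=500
  {C}: scan cost=100, card=100
  {AB}: card=10000; try (A,hash)→1720, (B,merge)→5480, (A,merge)→5920, (B,hash)→9120, (B,nl)→30060, (A,nl)→30500; best=1720 via (A,hash)
  {AC}: card=1500; try (A,hash)→920, (C,merge)→1280, (A,merge)→1320, (C,hash)→1520, (C,nl)→6060, (A,nl)→6100; best=920 via (A,hash)
  {ABC}: card=250000; try (B,hash)→11420, (C,hash)→13120, (B,merge)→23920, (C,merge)→152520, (B,nl)→750920, (C,nl)→1001720; best=11420 via (B,hash)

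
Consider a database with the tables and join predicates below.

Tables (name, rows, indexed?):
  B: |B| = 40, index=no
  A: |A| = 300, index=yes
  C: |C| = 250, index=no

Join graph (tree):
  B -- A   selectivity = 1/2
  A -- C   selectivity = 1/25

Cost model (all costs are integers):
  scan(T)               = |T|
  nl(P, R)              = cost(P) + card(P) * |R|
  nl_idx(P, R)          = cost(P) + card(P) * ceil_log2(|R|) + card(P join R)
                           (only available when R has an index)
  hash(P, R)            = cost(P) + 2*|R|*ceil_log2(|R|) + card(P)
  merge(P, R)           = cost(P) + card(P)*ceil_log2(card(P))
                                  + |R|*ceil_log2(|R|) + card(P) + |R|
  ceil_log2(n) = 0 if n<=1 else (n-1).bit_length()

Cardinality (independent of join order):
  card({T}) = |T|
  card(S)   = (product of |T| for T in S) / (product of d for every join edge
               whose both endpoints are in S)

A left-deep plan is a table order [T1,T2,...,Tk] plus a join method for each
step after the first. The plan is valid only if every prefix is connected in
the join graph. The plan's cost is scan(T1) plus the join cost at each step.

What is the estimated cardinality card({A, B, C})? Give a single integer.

Tables in S: A(300), B(40), C(250)
Edges inside S: B-A(d=2), A-C(d=25)
numerator = 300 * 40 * 250 = 3000000
denominator = 2 * 25 = 50
card(S) = 3000000 / 50 = 60000

60000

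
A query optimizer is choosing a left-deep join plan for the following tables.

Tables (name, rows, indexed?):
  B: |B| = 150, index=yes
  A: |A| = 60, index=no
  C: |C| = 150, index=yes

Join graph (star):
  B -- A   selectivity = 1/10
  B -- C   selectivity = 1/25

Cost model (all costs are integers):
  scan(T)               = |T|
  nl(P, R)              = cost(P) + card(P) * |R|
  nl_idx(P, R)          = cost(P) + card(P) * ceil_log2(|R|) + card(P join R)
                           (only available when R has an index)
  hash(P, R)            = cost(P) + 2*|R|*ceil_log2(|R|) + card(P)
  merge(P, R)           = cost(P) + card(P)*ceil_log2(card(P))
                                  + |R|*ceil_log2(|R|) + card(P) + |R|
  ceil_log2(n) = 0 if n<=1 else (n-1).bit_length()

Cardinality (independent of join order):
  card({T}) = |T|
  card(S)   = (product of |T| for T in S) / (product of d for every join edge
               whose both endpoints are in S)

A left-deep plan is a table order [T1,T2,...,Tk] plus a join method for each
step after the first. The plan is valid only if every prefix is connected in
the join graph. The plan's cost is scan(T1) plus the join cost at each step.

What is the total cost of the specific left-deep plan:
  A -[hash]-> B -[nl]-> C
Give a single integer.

step 1: scan A: cost=60, card=60
step 2: join B via hash
    card(P join B) = 60*150/(10) = 900
    cost = 60 + 2*150*8 + 60 = 2520
step 3: join C via nl
    card(P join C) = 900*150/(25) = 5400
    cost = 2520 + 900*150 = 137520

137520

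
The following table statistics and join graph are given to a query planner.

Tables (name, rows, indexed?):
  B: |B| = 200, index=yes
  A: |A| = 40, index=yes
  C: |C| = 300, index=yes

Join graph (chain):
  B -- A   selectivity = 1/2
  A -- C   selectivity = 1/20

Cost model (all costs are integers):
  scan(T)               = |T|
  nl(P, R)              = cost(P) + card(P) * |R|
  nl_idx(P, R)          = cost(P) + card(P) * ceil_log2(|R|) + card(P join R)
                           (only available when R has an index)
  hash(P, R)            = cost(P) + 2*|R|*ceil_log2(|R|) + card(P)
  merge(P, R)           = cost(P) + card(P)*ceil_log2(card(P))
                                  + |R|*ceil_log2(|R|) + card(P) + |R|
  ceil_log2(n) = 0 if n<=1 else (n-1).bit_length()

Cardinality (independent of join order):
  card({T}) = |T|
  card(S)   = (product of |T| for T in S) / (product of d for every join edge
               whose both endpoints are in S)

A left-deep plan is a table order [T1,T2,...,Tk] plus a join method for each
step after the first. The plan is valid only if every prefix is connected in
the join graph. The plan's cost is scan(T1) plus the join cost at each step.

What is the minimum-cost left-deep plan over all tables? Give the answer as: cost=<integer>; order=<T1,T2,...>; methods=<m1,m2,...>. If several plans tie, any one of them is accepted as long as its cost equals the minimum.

Selinger DP (subsets sized 1..n):
  {B}: scan cost=200, card=200
  {A}: scan cost=40, card=40
  {C}: scan cost=300, card=300
  {AB}: card=4000; try (A,hash)→880, (B,merge)→2120, (A,merge)→2280, (B,hash)→3280, (B,nl_idx)→4360, (A,nl_idx)→5400 …(+2); best=880 via (A,hash)
  {AC}: card=600; try (C,nl_idx)→1000, (A,hash)→1080, (A,nl_idx)→2700, (C,merge)→3320, (A,merge)→3580, (C,hash)→5480 …(+2); best=1000 via (C,nl_idx)
  {ABC}: card=60000; try (B,hash)→4800, (B,merge)→9400, (C,hash)→10280, (C,merge)→55880, (B,nl_idx)→65800, (C,nl_idx)→96880 …(+2); best=4800 via (B,hash)

cost=4800; order=A,C,B; methods=nl_idx,hash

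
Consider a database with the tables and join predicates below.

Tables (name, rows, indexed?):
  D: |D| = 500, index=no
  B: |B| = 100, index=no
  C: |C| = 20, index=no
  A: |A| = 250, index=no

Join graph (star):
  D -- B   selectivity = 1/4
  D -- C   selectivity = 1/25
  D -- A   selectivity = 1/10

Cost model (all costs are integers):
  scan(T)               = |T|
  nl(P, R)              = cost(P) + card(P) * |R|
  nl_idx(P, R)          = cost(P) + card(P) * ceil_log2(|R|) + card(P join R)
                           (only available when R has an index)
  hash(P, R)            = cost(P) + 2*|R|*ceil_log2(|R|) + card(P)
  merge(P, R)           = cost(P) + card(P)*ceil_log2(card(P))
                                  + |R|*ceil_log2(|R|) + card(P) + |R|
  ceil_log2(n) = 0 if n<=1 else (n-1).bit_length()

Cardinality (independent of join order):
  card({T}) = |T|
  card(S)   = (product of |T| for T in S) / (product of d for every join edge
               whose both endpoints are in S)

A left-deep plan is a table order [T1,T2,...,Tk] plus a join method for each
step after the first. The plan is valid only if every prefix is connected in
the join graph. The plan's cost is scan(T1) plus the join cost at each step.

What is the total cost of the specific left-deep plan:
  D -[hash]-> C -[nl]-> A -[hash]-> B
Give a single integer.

112600

step 1: scan D: cost=500, card=500
step 2: join C via hash
    card(P join C) = 500*20/(25) = 400
    cost = 500 + 2*20*5 + 500 = 1200
step 3: join A via nl
    card(P join A) = 400*250/(10) = 10000
    cost = 1200 + 400*250 = 101200
step 4: join B via hash
    card(P join B) = 10000*100/(4) = 250000
    cost = 101200 + 2*100*7 + 10000 = 112600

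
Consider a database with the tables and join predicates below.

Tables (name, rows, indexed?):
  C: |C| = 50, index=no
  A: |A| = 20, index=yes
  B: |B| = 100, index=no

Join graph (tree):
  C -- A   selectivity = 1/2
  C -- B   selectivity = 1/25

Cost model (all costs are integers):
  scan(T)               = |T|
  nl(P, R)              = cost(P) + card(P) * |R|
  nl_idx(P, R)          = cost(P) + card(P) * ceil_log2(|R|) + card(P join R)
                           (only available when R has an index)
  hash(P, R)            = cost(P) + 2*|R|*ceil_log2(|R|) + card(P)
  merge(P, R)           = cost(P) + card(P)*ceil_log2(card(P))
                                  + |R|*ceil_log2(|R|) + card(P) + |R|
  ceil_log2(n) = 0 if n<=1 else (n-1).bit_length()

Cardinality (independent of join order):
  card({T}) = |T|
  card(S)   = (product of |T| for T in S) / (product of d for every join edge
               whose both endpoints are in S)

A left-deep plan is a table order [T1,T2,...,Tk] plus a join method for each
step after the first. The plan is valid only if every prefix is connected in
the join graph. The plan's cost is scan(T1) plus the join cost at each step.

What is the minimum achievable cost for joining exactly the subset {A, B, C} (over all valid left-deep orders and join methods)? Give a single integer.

1200

Selinger DP over subsets of {A,B,C}:
  {C}: scan cost=50, card=50
  {A}: scan cost=20, card=20
  {B}: scan cost=100, card=100
  {AC}: card=500; try (A,hash)→300, (C,merge)→490, (A,merge)→520, (C,hash)→640, (A,nl_idx)→800, (C,nl)→1020 …(+1); best=300 via (A,hash)
  {BC}: card=200; try (C,hash)→800, (B,merge)→1200, (C,merge)→1250, (B,hash)→1500, (B,nl)→5050, (C,nl)→5100; best=800 via (C,hash)
  {ABC}: card=2000; try (A,hash)→1200, (B,hash)→2200, (A,merge)→2720, (A,nl_idx)→3800, (A,nl)→4800, (B,merge)→6100 …(+1); best=1200 via (A,hash)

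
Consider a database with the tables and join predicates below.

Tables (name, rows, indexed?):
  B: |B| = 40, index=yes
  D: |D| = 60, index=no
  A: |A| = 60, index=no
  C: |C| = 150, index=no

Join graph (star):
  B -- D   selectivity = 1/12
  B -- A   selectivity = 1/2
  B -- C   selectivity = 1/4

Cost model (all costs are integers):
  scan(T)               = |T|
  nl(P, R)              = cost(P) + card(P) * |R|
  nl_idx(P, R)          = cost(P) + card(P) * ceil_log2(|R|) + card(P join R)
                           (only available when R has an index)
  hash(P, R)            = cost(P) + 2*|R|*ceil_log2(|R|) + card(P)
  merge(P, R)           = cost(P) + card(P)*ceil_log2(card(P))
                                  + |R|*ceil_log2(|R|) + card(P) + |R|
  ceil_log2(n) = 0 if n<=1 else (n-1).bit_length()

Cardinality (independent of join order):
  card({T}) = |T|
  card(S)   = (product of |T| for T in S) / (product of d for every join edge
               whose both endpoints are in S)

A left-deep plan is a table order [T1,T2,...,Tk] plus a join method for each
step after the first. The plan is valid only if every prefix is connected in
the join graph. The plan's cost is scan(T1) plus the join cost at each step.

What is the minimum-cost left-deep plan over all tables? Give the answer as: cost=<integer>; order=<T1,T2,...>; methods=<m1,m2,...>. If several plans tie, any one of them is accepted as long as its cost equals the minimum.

cost=9920; order=D,B,A,C; methods=hash,hash,hash

Selinger DP (subsets sized 1..n):
  {B}: scan cost=40, card=40
  {D}: scan cost=60, card=60
  {A}: scan cost=60, card=60
  {C}: scan cost=150, card=150
  {BD}: card=200; try (B,hash)→600, (B,nl_idx)→620, (D,merge)→740, (B,merge)→760, (D,hash)→800, (D,nl)→2440 …(+1); best=600 via (B,hash)
  {AB}: card=1200; try (B,hash)→600, (A,merge)→740, (B,merge)→760, (A,hash)→800, (B,nl_idx)→1620, (A,nl)→2440 …(+1); best=600 via (B,hash)
  {BC}: card=1500; try (B,hash)→780, (C,merge)→1670, (B,merge)→1780, (C,hash)→2480, (B,nl_idx)→2550, (C,nl)→6040 …(+1); best=780 via (B,hash)
  {ABD}: card=6000; try (A,hash)→1520, (D,hash)→2520, (A,merge)→2820, (A,nl)→12600, (D,merge)→15420, (D,nl)→72600; best=1520 via (A,hash)
  {BCD}: card=7500; try (D,hash)→3000, (C,hash)→3200, (C,merge)→3750, (D,merge)→19200, (C,nl)→30600, (D,nl)→90780; best=3000 via (D,hash)
  {ABC}: card=45000; try (A,hash)→3000, (C,hash)→4200, (C,merge)→16350, (A,merge)→19200, (A,nl)→90780, (C,nl)→180600; best=3000 via (A,hash)
  {ABCD}: card=225000; try (C,hash)→9920, (A,hash)→11220, (D,hash)→48720, (C,merge)→86870, (A,merge)→108420, (A,nl)→453000 …(+3); best=9920 via (C,hash)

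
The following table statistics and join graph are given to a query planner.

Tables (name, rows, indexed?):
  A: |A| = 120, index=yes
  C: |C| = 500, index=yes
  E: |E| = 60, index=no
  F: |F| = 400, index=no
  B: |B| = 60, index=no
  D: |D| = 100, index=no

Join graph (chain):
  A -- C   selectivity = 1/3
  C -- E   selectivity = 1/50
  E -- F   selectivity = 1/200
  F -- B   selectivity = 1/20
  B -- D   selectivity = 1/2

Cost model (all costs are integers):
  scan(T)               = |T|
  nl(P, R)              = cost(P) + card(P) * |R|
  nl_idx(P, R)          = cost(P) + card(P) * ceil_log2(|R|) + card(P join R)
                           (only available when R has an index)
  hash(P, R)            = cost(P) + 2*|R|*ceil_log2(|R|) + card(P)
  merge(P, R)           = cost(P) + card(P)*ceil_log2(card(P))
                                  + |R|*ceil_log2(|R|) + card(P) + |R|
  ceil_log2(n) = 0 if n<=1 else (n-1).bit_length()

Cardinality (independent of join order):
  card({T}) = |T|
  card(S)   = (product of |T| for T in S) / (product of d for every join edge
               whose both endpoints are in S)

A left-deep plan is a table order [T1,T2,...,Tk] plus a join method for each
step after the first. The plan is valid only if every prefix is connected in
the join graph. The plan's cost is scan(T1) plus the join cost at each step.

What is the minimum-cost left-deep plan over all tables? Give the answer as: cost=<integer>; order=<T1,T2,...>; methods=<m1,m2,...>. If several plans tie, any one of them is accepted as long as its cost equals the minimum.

Selinger DP (subsets sized 1..n):
  {A}: scan cost=120, card=120
  {C}: scan cost=500, card=500
  {E}: scan cost=60, card=60
  {F}: scan cost=400, card=400
  {B}: scan cost=60, card=60
  {D}: scan cost=100, card=100
  {AC}: card=20000; try (A,hash)→2680, (C,merge)→6080, (A,merge)→6460, (C,hash)→9240, (C,nl_idx)→21200, (A,nl_idx)→24000 …(+2); best=2680 via (A,hash)
  {CE}: card=600; try (C,nl_idx)→1200, (E,hash)→1720, (C,merge)→5480, (E,merge)→5920, (C,hash)→9120, (C,nl)→30060 …(+1); best=1200 via (C,nl_idx)
  {EF}: card=120; try (E,hash)→1520, (F,merge)→4480, (E,merge)→4820, (F,hash)→7320, (F,nl)→24060, (E,nl)→24400; best=1520 via (E,hash)
  {BF}: card=1200; try (B,hash)→1520, (F,merge)→4480, (B,merge)→4820, (F,hash)→7320, (F,nl)→24060, (B,nl)→24400; best=1520 via (B,hash)
  {BD}: card=3000; try (B,hash)→920, (D,merge)→1280, (B,merge)→1320, (D,hash)→1520, (D,nl)→6060, (B,nl)→6100; best=920 via (B,hash)
  {ACE}: card=24000; try (A,hash)→3480, (A,merge)→8760, (E,hash)→23400, (A,nl_idx)→29400, (A,nl)→73200, (E,merge)→323100 …(+1); best=3480 via (A,hash)
  {CEF}: card=1200; try (C,nl_idx)→3800, (C,merge)→7480, (F,hash)→9000, (C,hash)→10640, (F,merge)→11800, (C,nl)→61520 …(+1); best=3800 via (C,nl_idx)
  {BEF}: card=360; try (B,hash)→2360, (B,merge)→2900, (E,hash)→3440, (B,nl)→8720, (E,merge)→16340, (E,nl)→73520; best=2360 via (B,hash)
  {BDF}: card=60000; try (D,hash)→4120, (F,hash)→11120, (D,merge)→16720, (F,merge)→43920, (D,nl)→121520, (F,nl)→1200920; best=4120 via (D,hash)
  {ACEF}: card=48000; try (A,hash)→6680, (A,merge)→19160, (F,hash)→34680, (A,nl_idx)→60200, (A,nl)→147800, (F,merge)→391480 …(+1); best=6680 via (A,hash)
  {BCEF}: card=3600; try (B,hash)→5720, (C,nl_idx)→9200, (C,merge)→10960, (C,hash)→11720, (B,merge)→18620, (B,nl)→75800 …(+1); best=5720 via (B,hash)
  {BDEF}: card=18000; try (D,hash)→4120, (D,merge)→6760, (D,nl)→38360, (E,hash)→64840, (E,merge)→1024540, (E,nl)→3604120; best=4120 via (D,hash)
  {ABCEF}: card=144000; try (A,hash)→11000, (A,merge)→53480, (B,hash)→55400, (A,nl_idx)→174920, (A,nl)→437720, (B,merge)→823100 …(+1); best=11000 via (A,hash)
  {BCDEF}: card=180000; try (D,hash)→10720, (C,hash)→31120, (D,merge)→53320, (C,merge)→297120, (C,nl_idx)→346120, (D,nl)→365720 …(+1); best=10720 via (D,hash)
  {ABCDEF}: card=7200000; try (D,hash)→156400, (A,hash)→192400, (D,merge)→2747800, (A,merge)→3431680, (A,nl_idx)→8470720, (D,nl)→14411000 …(+1); best=156400 via (D,hash)

cost=156400; order=F,E,C,B,A,D; methods=hash,nl_idx,hash,hash,hash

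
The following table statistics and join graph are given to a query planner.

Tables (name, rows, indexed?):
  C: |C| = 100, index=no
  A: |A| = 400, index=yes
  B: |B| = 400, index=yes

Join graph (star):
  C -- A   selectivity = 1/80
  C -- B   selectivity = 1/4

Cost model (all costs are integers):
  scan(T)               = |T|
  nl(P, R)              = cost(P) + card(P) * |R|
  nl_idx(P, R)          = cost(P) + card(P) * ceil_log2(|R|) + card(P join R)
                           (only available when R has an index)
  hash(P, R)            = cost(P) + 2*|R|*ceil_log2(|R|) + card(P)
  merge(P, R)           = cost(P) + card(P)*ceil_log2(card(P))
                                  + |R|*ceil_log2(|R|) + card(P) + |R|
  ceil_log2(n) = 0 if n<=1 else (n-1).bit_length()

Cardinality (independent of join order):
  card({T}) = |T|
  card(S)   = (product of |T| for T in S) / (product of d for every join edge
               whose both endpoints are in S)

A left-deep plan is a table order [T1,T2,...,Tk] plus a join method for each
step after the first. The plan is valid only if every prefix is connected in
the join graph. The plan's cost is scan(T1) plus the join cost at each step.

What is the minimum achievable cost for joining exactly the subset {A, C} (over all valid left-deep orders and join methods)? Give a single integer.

1500

Selinger DP over subsets of {A,C}:
  {C}: scan cost=100, card=100
  {A}: scan cost=400, card=400
  {AC}: card=500; try (A,nl_idx)→1500, (C,hash)→2200, (A,merge)→4900, (C,merge)→5200, (A,hash)→7400, (A,nl)→40100 …(+1); best=1500 via (A,nl_idx)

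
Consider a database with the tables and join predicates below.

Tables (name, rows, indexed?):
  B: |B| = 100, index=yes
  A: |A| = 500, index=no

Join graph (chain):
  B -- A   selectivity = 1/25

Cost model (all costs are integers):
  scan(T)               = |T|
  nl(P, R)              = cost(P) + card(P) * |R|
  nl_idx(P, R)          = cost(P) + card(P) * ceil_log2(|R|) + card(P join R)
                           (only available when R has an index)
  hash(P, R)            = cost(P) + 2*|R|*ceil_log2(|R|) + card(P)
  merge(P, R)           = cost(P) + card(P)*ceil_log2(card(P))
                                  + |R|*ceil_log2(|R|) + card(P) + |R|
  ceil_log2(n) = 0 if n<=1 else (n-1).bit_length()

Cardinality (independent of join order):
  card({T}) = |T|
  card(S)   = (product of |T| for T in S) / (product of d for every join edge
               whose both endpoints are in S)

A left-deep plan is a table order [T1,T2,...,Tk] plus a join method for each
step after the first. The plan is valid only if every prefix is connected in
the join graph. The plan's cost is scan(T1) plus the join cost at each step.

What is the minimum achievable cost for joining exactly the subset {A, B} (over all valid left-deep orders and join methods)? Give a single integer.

2400

Selinger DP over subsets of {A,B}:
  {B}: scan cost=100, card=100
  {A}: scan cost=500, card=500
  {AB}: card=2000; try (B,hash)→2400, (A,merge)→5900, (B,nl_idx)→6000, (B,merge)→6300, (A,hash)→9200, (A,nl)→50100 …(+1); best=2400 via (B,hash)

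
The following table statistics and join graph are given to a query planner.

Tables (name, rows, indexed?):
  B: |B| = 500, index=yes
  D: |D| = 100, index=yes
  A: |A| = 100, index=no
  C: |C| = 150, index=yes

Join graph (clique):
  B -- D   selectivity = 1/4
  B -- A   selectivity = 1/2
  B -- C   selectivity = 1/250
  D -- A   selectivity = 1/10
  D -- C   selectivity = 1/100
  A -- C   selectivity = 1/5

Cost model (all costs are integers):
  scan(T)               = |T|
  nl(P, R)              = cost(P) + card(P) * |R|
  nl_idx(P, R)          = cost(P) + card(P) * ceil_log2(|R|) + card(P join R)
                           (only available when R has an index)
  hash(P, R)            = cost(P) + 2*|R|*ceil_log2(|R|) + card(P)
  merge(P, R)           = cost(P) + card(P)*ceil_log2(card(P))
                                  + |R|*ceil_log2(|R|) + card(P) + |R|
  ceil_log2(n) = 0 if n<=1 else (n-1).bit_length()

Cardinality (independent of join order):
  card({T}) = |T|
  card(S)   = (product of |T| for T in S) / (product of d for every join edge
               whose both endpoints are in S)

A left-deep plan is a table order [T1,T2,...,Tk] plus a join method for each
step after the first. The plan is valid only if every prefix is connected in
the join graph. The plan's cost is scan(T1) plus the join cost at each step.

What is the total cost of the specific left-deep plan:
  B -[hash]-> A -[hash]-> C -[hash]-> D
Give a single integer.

34200

step 1: scan B: cost=500, card=500
step 2: join A via hash
    card(P join A) = 500*100/(2) = 25000
    cost = 500 + 2*100*7 + 500 = 2400
step 3: join C via hash
    card(P join C) = 25000*150/(250*5) = 3000
    cost = 2400 + 2*150*8 + 25000 = 29800
step 4: join D via hash
    card(P join D) = 3000*100/(4*10*100) = 75
    cost = 29800 + 2*100*7 + 3000 = 34200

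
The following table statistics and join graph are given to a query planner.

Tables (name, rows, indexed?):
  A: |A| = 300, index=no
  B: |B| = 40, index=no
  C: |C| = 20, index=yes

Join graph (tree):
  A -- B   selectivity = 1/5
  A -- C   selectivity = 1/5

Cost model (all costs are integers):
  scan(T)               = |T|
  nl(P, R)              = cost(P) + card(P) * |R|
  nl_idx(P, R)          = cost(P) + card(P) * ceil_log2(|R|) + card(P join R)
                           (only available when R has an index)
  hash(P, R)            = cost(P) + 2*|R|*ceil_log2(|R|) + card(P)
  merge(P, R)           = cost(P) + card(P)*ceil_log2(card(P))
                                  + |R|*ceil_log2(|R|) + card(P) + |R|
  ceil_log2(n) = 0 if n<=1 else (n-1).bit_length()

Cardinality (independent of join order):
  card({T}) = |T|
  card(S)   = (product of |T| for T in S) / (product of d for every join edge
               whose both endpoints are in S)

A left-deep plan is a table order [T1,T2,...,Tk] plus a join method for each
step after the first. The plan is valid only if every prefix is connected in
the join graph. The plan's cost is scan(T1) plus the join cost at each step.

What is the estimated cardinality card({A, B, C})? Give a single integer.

9600

Tables in S: A(300), B(40), C(20)
Edges inside S: A-B(d=5), A-C(d=5)
numerator = 300 * 40 * 20 = 240000
denominator = 5 * 5 = 25
card(S) = 240000 / 25 = 9600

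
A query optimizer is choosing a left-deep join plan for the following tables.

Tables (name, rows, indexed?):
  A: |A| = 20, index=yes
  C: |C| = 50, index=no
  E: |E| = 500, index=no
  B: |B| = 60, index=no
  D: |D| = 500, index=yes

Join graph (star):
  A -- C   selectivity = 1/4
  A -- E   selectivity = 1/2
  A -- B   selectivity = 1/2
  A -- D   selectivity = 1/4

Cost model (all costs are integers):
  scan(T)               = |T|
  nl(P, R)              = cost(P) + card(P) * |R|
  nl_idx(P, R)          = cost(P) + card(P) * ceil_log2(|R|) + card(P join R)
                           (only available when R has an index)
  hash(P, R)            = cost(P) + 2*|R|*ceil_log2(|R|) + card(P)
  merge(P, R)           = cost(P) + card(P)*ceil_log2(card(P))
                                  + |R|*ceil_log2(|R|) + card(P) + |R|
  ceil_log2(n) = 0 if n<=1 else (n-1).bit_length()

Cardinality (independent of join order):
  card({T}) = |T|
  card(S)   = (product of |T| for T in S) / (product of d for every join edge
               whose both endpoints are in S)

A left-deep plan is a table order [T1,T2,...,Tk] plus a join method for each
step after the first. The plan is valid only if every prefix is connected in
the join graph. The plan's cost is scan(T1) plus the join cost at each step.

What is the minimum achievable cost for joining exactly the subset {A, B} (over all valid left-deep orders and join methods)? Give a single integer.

Selinger DP over subsets of {A,B}:
  {A}: scan cost=20, card=20
  {B}: scan cost=60, card=60
  {AB}: card=600; try (A,hash)→320, (B,merge)→560, (A,merge)→600, (B,hash)→760, (A,nl_idx)→960, (B,nl)→1220 …(+1); best=320 via (A,hash)

320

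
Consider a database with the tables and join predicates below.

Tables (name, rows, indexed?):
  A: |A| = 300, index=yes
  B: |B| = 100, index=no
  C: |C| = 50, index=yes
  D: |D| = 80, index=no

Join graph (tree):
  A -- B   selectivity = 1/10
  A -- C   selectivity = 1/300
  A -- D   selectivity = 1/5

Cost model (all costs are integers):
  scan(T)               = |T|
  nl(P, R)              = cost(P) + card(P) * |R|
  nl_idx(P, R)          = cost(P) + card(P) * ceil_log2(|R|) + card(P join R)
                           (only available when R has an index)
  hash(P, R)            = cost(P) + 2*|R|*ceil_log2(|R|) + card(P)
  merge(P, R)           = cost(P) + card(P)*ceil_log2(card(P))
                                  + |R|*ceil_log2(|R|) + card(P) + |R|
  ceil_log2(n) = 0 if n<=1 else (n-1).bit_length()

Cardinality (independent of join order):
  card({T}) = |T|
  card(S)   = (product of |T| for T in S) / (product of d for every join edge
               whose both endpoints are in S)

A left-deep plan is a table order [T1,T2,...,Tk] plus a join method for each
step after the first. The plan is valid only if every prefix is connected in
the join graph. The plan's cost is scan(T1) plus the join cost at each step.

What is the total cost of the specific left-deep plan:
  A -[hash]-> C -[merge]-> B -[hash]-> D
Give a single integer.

3970

step 1: scan A: cost=300, card=300
step 2: join C via hash
    card(P join C) = 300*50/(300) = 50
    cost = 300 + 2*50*6 + 300 = 1200
step 3: join B via merge
    card(P join B) = 50*100/(10) = 500
    cost = 1200 + 50*6 + 100*7 + 50 + 100 = 2350
step 4: join D via hash
    card(P join D) = 500*80/(5) = 8000
    cost = 2350 + 2*80*7 + 500 = 3970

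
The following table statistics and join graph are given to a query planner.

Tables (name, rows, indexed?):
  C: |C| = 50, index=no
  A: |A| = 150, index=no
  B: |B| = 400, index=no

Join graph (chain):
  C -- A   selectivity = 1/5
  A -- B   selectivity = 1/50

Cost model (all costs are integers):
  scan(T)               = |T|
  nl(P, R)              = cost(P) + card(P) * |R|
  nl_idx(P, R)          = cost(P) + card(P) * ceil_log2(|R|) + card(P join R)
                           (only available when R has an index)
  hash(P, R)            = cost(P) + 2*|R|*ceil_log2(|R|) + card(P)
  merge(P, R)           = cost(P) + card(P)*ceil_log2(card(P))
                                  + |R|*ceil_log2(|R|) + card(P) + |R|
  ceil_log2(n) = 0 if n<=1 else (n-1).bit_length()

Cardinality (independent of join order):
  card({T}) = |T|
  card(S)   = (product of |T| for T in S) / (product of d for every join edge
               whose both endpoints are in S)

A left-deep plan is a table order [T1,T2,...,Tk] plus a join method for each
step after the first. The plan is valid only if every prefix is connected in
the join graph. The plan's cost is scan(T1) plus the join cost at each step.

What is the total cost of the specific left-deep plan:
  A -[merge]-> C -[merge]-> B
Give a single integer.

23850

step 1: scan A: cost=150, card=150
step 2: join C via merge
    card(P join C) = 150*50/(5) = 1500
    cost = 150 + 150*8 + 50*6 + 150 + 50 = 1850
step 3: join B via merge
    card(P join B) = 1500*400/(50) = 12000
    cost = 1850 + 1500*11 + 400*9 + 1500 + 400 = 23850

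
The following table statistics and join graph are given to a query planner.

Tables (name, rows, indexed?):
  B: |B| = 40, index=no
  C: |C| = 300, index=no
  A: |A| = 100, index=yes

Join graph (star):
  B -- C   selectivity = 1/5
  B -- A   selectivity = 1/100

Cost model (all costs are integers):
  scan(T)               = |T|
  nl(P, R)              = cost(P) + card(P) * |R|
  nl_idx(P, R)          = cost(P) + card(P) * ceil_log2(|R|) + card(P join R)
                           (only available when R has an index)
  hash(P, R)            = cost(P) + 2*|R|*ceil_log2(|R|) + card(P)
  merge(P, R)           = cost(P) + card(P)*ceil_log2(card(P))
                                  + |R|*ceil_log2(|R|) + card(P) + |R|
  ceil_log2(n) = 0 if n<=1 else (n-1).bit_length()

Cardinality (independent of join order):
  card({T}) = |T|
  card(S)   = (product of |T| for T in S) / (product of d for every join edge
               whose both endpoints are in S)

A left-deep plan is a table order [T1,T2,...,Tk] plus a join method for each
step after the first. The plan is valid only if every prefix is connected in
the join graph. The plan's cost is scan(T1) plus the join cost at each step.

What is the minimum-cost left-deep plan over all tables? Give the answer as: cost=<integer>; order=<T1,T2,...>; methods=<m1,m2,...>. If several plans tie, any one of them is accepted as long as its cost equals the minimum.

Selinger DP (subsets sized 1..n):
  {B}: scan cost=40, card=40
  {C}: scan cost=300, card=300
  {A}: scan cost=100, card=100
  {BC}: card=2400; try (B,hash)→1080, (C,merge)→3320, (B,merge)→3580, (C,hash)→5480, (C,nl)→12040, (B,nl)→12300; best=1080 via (B,hash)
  {AB}: card=40; try (A,nl_idx)→360, (B,hash)→680, (A,merge)→1120, (B,merge)→1180, (A,hash)→1480, (A,nl)→4040 …(+1); best=360 via (A,nl_idx)
  {ABC}: card=2400; try (C,merge)→3640, (A,hash)→4880, (C,hash)→5800, (C,nl)→12360, (A,nl_idx)→20280, (A,merge)→33080 …(+1); best=3640 via (C,merge)

cost=3640; order=B,A,C; methods=nl_idx,merge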